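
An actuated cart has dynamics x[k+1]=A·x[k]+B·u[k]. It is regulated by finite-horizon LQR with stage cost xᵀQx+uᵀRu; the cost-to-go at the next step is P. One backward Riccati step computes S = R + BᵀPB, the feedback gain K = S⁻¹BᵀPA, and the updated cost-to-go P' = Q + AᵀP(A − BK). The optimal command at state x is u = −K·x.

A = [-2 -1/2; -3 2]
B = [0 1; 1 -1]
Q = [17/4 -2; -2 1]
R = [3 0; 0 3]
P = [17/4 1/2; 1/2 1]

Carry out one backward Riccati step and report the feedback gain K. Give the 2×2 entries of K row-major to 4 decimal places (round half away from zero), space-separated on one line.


BᵀP = [0.5000 1.0000; 3.7500 -0.5000]
S = R + BᵀPB = [3 0; 0 3] + [1.0000 -0.5000; -0.5000 4.2500] = [4.0000 -0.5000; -0.5000 7.2500]
BᵀPA = [-4.0000 1.7500; -6.0000 -2.8750]
K = S⁻¹·BᵀPA = [-1.1130 0.3913; -0.9043 -0.3696]
A−BK = [-1.0957 -0.1304; -2.7913 1.2391]
AᵀP(A−BK) = [22.1217 -3.6522; -3.6522 2.3152]
P' = Q + AᵀP(A−BK) = [26.3717 -5.6522; -5.6522 3.3152]
tr(P') = 29.6870

-1.1130 0.3913 -0.9043 -0.3696


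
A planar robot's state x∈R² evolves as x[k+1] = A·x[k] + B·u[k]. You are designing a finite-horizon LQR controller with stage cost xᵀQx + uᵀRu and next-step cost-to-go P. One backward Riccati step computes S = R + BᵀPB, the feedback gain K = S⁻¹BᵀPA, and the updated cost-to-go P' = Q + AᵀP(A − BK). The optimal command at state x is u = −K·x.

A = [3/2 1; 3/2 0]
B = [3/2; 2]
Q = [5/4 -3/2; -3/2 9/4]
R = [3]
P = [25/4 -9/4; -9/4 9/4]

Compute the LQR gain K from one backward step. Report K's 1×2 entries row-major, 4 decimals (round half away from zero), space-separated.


BᵀP = [4.8750 1.1250]
S = R + BᵀPB = [3] + [9.5625] = [12.5625]
BᵀPA = [9.0000 4.8750]
K = S⁻¹·BᵀPA = [0.7164 0.3881]
A−BK = [0.4254 0.4179; 0.0672 -0.7761]
AᵀP(A−BK) = [2.5522 2.5075; 2.5075 4.3582]
P' = Q + AᵀP(A−BK) = [3.8022 1.0075; 1.0075 6.6082]
tr(P') = 10.4104

0.7164 0.3881


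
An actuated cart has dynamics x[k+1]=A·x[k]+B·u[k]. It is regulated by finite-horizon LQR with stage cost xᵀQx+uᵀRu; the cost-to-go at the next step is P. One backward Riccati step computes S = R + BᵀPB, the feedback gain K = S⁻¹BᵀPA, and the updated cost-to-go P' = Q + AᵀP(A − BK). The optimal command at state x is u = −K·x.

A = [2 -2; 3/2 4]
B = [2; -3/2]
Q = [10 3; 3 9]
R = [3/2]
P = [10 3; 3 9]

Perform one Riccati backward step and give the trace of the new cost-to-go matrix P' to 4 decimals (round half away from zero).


BᵀP = [15.5000 -7.5000]
S = R + BᵀPB = [3/2] + [42.2500] = [43.7500]
BᵀPA = [19.7500 -61.0000]
K = S⁻¹·BᵀPA = [0.4514 -1.3943]
A−BK = [1.0971 0.7886; 2.1771 1.9086]
AᵀP(A−BK) = [69.3343 56.5371; 56.5371 50.9486]
P' = Q + AᵀP(A−BK) = [79.3343 59.5371; 59.5371 59.9486]
tr(P') = 139.2829

139.2829


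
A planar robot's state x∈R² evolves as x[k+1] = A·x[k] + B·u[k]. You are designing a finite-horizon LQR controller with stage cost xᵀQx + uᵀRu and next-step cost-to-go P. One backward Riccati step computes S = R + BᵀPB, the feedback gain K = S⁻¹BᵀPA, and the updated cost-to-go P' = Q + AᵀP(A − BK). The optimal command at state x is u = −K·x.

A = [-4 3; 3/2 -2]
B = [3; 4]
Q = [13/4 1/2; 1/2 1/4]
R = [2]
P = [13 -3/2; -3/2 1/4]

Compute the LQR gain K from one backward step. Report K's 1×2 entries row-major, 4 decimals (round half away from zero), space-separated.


BᵀP = [33.0000 -3.5000]
S = R + BᵀPB = [2] + [85.0000] = [87.0000]
BᵀPA = [-137.2500 106.0000]
K = S⁻¹·BᵀPA = [-1.5776 1.2184]
A−BK = [0.7328 -0.6552; 7.8103 -6.8736]
AᵀP(A−BK) = [10.0388 -8.2759; -8.2759 6.8506]
P' = Q + AᵀP(A−BK) = [13.2888 -7.7759; -7.7759 7.1006]
tr(P') = 20.3894

-1.5776 1.2184


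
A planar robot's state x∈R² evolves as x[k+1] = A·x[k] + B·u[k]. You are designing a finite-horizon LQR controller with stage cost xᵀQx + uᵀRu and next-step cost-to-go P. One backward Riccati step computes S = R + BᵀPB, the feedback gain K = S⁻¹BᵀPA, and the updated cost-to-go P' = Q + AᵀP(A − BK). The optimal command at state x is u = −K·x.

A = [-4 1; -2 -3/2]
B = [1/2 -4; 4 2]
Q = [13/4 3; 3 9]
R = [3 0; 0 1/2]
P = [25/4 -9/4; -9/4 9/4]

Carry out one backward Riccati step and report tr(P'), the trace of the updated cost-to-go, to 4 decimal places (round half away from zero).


15.0663

BᵀP = [-5.8750 7.8750; -29.5000 13.5000]
S = R + BᵀPB = [3 0; 0 1/2] + [28.5625 39.2500; 39.2500 145.0000] = [31.5625 39.2500; 39.2500 145.5000]
BᵀPA = [7.7500 -17.6875; 91.0000 -49.7500]
K = S⁻¹·BᵀPA = [-0.8009 -0.2034; 0.8415 -0.2870]
A−BK = [-0.2337 -0.0465; -0.4794 -0.1122]
AᵀP(A−BK) = [2.6326 0.4478; 0.4478 0.1837]
P' = Q + AᵀP(A−BK) = [5.8826 3.4478; 3.4478 9.1837]
tr(P') = 15.0663


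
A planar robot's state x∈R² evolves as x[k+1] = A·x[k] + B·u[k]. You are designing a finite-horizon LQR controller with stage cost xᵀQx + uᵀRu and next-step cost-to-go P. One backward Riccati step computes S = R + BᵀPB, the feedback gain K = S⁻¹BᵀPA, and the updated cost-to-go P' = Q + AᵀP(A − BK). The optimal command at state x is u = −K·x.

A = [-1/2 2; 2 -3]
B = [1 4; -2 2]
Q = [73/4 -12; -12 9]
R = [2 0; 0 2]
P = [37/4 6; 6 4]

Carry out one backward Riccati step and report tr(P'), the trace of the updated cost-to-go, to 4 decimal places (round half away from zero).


28.3789

BᵀP = [-2.7500 -2.0000; 49.0000 32.0000]
S = R + BᵀPB = [2 0; 0 2] + [1.2500 -15.0000; -15.0000 260.0000] = [3.2500 -15.0000; -15.0000 262.0000]
BᵀPA = [-2.6250 0.5000; 39.5000 2.0000]
K = S⁻¹·BᵀPA = [-0.1520 0.2570; 0.1421 0.0223]
A−BK = [-0.9162 1.6536; 1.4118 -2.5307]
AᵀP(A−BK) = [0.3021 -0.4581; -0.4581 0.8268]
P' = Q + AᵀP(A−BK) = [18.5521 -12.4581; -12.4581 9.8268]
tr(P') = 28.3789


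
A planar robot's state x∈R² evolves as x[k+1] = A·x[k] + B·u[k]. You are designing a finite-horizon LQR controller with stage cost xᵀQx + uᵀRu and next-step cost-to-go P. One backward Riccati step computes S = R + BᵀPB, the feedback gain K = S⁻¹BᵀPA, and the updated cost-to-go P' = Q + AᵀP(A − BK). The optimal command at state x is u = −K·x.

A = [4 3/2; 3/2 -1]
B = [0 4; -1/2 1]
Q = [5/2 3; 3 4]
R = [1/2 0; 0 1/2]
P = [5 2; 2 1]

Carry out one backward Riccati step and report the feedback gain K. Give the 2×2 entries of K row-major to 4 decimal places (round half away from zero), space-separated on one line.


BᵀP = [-1.0000 -0.5000; 22.0000 9.0000]
S = R + BᵀPB = [1/2 0; 0 1/2] + [0.2500 -4.5000; -4.5000 97.0000] = [0.7500 -4.5000; -4.5000 97.5000]
BᵀPA = [-4.7500 -1.0000; 101.5000 24.0000]
K = S⁻¹·BᵀPA = [-0.1206 0.1986; 1.0355 0.2553]
A−BK = [-0.1418 0.4787; 0.4043 -1.1560]
AᵀP(A−BK) = [0.5780 0.0284; 0.0284 0.3209]
P' = Q + AᵀP(A−BK) = [3.0780 3.0284; 3.0284 4.3209]
tr(P') = 7.3989

-0.1206 0.1986 1.0355 0.2553


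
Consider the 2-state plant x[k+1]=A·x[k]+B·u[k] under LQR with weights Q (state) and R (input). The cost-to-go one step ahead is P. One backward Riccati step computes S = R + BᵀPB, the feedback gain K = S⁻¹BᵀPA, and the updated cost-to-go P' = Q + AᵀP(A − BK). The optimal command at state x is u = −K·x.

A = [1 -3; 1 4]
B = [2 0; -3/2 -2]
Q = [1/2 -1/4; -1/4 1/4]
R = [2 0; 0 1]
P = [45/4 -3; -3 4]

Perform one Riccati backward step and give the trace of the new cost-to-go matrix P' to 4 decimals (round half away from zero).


6.9890

BᵀP = [27.0000 -12.0000; 6.0000 -8.0000]
S = R + BᵀPB = [2 0; 0 1] + [72.0000 24.0000; 24.0000 16.0000] = [74.0000 24.0000; 24.0000 17.0000]
BᵀPA = [15.0000 -129.0000; -2.0000 -50.0000]
K = S⁻¹·BᵀPA = [0.4443 -1.4560; -0.7449 -0.8856]
A−BK = [0.1114 -0.0880; 0.1767 0.0447]
AᵀP(A−BK) = [1.0960 -0.6811; -0.6811 5.1430]
P' = Q + AᵀP(A−BK) = [1.5960 -0.9311; -0.9311 5.3930]
tr(P') = 6.9890


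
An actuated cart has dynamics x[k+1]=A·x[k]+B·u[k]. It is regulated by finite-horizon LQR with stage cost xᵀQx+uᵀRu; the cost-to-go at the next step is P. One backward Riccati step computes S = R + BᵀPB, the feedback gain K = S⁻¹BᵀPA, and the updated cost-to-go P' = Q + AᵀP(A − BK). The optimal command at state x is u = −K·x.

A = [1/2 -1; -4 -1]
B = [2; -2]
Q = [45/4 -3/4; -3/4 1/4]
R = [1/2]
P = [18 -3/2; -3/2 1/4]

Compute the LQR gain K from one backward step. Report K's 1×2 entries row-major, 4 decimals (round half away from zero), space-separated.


0.3918 -0.4152

BᵀP = [39.0000 -3.5000]
S = R + BᵀPB = [1/2] + [85.0000] = [85.5000]
BᵀPA = [33.5000 -35.5000]
K = S⁻¹·BᵀPA = [0.3918 -0.4152]
A−BK = [-0.2836 -0.1696; -3.2164 -1.8304]
AᵀP(A−BK) = [1.3743 0.6594; 0.6594 0.5102]
P' = Q + AᵀP(A−BK) = [12.6243 -0.0906; -0.0906 0.7602]
tr(P') = 13.3845


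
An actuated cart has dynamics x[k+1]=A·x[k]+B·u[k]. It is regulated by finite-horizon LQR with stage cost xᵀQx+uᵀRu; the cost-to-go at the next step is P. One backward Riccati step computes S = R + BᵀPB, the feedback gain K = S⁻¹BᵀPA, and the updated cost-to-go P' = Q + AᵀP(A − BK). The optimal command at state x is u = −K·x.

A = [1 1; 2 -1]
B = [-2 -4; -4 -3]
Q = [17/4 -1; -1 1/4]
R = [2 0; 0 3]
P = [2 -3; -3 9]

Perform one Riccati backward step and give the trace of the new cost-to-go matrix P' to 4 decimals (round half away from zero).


6.4708

BᵀP = [8.0000 -30.0000; 1.0000 -15.0000]
S = R + BᵀPB = [2 0; 0 3] + [104.0000 58.0000; 58.0000 41.0000] = [106.0000 58.0000; 58.0000 44.0000]
BᵀPA = [-52.0000 38.0000; -29.0000 16.0000]
K = S⁻¹·BᵀPA = [-0.4662 0.5723; -0.0446 -0.3908]
A−BK = [-0.1108 0.5815; 0.0015 0.1169]
AᵀP(A−BK) = [0.4662 -0.5723; -0.5723 1.5046]
P' = Q + AᵀP(A−BK) = [4.7162 -1.5723; -1.5723 1.7546]
tr(P') = 6.4708


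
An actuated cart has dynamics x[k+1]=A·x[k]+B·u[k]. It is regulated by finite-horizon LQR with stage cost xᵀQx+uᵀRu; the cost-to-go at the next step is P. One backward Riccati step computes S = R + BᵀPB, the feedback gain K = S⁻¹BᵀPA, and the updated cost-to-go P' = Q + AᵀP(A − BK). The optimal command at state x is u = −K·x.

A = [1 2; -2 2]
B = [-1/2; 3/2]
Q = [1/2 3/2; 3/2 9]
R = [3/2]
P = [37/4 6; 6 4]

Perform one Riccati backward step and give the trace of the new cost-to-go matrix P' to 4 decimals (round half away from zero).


BᵀP = [4.3750 3.0000]
S = R + BᵀPB = [3/2] + [2.3125] = [3.8125]
BᵀPA = [-1.6250 14.7500]
K = S⁻¹·BᵀPA = [-0.4262 3.8689]
A−BK = [0.7869 3.9344; -1.3607 -3.8033]
AᵀP(A−BK) = [0.5574 -3.2131; -3.2131 43.9344]
P' = Q + AᵀP(A−BK) = [1.0574 -1.7131; -1.7131 52.9344]
tr(P') = 53.9918

53.9918


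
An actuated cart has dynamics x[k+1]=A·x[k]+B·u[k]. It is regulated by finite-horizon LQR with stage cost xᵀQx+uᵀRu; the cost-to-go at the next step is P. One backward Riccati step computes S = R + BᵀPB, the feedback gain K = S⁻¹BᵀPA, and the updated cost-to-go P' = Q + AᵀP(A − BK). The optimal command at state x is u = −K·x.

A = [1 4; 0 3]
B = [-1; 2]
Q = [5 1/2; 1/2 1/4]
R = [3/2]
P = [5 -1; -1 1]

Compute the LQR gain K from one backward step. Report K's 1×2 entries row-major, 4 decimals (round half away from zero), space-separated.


BᵀP = [-7.0000 3.0000]
S = R + BᵀPB = [3/2] + [13.0000] = [14.5000]
BᵀPA = [-7.0000 -19.0000]
K = S⁻¹·BᵀPA = [-0.4828 -1.3103]
A−BK = [0.5172 2.6897; 0.9655 5.6207]
AᵀP(A−BK) = [1.6207 7.8276; 7.8276 40.1034]
P' = Q + AᵀP(A−BK) = [6.6207 8.3276; 8.3276 40.3534]
tr(P') = 46.9741

-0.4828 -1.3103


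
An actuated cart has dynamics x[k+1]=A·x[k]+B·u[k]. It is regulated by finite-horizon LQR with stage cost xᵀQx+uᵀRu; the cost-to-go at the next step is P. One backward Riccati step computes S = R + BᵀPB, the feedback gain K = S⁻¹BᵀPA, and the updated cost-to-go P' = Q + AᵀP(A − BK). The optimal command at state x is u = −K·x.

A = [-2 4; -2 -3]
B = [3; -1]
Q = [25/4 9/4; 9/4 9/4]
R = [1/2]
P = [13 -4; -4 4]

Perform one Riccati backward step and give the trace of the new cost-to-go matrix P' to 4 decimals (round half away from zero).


BᵀP = [43.0000 -16.0000]
S = R + BᵀPB = [1/2] + [145.0000] = [145.5000]
BᵀPA = [-54.0000 220.0000]
K = S⁻¹·BᵀPA = [-0.3711 1.5120]
A−BK = [-0.8866 -0.5361; -2.3711 -1.4880]
AᵀP(A−BK) = [15.9588 9.6495; 9.6495 7.3540]
P' = Q + AᵀP(A−BK) = [22.2088 11.8995; 11.8995 9.6040]
tr(P') = 31.8127

31.8127


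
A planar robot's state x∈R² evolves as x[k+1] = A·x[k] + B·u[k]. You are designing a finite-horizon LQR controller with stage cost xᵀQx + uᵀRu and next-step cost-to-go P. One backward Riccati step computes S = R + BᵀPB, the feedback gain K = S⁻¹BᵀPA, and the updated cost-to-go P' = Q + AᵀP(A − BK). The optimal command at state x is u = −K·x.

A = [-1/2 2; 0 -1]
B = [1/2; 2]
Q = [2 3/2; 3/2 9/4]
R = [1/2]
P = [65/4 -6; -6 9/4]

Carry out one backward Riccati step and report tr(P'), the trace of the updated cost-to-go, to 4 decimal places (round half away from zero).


BᵀP = [-3.8750 1.5000]
S = R + BᵀPB = [1/2] + [1.0625] = [1.5625]
BᵀPA = [1.9375 -9.2500]
K = S⁻¹·BᵀPA = [1.2400 -5.9200]
A−BK = [-1.1200 4.9600; -2.4800 10.8400]
AᵀP(A−BK) = [1.6600 -7.7800; -7.7800 36.4900]
P' = Q + AᵀP(A−BK) = [3.6600 -6.2800; -6.2800 38.7400]
tr(P') = 42.4000

42.4000


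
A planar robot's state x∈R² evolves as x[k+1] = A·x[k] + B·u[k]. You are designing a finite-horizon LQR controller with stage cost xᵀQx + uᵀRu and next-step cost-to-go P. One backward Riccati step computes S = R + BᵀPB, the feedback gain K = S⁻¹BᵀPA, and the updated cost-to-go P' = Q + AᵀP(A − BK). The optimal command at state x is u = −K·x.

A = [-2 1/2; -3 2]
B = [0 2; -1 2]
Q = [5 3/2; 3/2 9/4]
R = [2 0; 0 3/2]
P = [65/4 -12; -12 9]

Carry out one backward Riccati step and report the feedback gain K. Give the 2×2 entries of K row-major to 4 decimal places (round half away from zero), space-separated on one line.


0.3803 -0.8873 -0.1972 -0.3732

BᵀP = [12.0000 -9.0000; 8.5000 -6.0000]
S = R + BᵀPB = [2 0; 0 3/2] + [9.0000 6.0000; 6.0000 5.0000] = [11.0000 6.0000; 6.0000 6.5000]
BᵀPA = [3.0000 -12.0000; 1.0000 -7.7500]
K = S⁻¹·BᵀPA = [0.3803 -0.8873; -0.1972 -0.3732]
A−BK = [-1.6056 1.2465; -2.2254 1.8592]
AᵀP(A−BK) = [1.0563 -1.2148; -1.2148 2.5220]
P' = Q + AᵀP(A−BK) = [6.0563 0.2852; 0.2852 4.7720]
tr(P') = 10.8283


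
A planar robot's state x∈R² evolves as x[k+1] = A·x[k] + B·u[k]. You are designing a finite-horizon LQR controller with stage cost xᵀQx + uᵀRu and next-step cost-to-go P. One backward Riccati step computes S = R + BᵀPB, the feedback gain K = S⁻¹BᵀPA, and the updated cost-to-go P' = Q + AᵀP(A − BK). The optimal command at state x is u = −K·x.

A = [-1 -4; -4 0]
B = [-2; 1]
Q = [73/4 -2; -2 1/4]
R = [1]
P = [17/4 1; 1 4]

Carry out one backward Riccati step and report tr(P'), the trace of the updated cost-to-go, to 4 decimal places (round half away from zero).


BᵀP = [-7.5000 2.0000]
S = R + BᵀPB = [1] + [17.0000] = [18.0000]
BᵀPA = [-0.5000 30.0000]
K = S⁻¹·BᵀPA = [-0.0278 1.6667]
A−BK = [-1.0556 -0.6667; -3.9722 -1.6667]
AᵀP(A−BK) = [76.2361 33.8333; 33.8333 18.0000]
P' = Q + AᵀP(A−BK) = [94.4861 31.8333; 31.8333 18.2500]
tr(P') = 112.7361

112.7361


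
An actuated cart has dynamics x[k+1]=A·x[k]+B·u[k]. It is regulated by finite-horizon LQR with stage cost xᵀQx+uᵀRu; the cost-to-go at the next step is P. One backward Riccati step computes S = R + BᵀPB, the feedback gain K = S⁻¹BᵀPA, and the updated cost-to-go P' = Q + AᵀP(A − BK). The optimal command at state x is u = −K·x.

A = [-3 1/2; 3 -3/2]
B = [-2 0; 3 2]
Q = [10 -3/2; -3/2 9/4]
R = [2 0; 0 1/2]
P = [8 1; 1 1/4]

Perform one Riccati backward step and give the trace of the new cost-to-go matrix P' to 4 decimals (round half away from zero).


BᵀP = [-13.0000 -1.2500; 2.0000 0.5000]
S = R + BᵀPB = [2 0; 0 1/2] + [22.2500 -2.5000; -2.5000 1.0000] = [24.2500 -2.5000; -2.5000 1.5000]
BᵀPA = [35.2500 -4.6250; -4.5000 0.2500]
K = S⁻¹·BᵀPA = [1.3817 -0.2095; -0.6971 -0.1826]
A−BK = [-0.2365 0.0809; 0.2490 -0.5062]
AᵀP(A−BK) = [4.4066 -0.5602; -0.5602 0.1390]
P' = Q + AᵀP(A−BK) = [14.4066 -2.0602; -2.0602 2.3890]
tr(P') = 16.7956

16.7956


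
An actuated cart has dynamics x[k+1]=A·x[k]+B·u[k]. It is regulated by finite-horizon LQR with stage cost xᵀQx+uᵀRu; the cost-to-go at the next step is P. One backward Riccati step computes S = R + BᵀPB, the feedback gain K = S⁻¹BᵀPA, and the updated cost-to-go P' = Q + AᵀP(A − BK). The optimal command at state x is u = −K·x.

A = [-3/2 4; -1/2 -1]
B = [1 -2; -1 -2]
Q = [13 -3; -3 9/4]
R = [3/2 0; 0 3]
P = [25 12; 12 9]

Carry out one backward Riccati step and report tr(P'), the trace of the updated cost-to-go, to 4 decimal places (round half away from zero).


BᵀP = [13.0000 3.0000; -74.0000 -42.0000]
S = R + BᵀPB = [3/2 0; 0 3] + [10.0000 -32.0000; -32.0000 232.0000] = [11.5000 -32.0000; -32.0000 235.0000]
BᵀPA = [-21.0000 49.0000; 132.0000 -254.0000]
K = S⁻¹·BᵀPA = [-0.4236 2.0179; 0.5040 -0.8061]
A−BK = [-0.0684 0.3700; 0.0845 -0.5943]
AᵀP(A−BK) = [1.0737 -2.7225; -2.7225 9.3807]
P' = Q + AᵀP(A−BK) = [14.0737 -5.7225; -5.7225 11.6307]
tr(P') = 25.7044

25.7044


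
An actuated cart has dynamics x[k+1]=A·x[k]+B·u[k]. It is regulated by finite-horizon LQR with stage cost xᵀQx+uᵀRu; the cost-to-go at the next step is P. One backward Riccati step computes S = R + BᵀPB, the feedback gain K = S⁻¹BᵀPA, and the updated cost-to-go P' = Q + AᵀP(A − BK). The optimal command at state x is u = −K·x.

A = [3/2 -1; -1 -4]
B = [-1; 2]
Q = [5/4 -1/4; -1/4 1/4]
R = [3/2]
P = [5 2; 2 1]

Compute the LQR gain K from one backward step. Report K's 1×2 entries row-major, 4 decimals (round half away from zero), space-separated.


-0.6000 0.4000

BᵀP = [-1.0000 0.0000]
S = R + BᵀPB = [3/2] + [1.0000] = [2.5000]
BᵀPA = [-1.5000 1.0000]
K = S⁻¹·BᵀPA = [-0.6000 0.4000]
A−BK = [0.9000 -0.6000; 0.2000 -4.8000]
AᵀP(A−BK) = [5.3500 -12.9000; -12.9000 36.6000]
P' = Q + AᵀP(A−BK) = [6.6000 -13.1500; -13.1500 36.8500]
tr(P') = 43.4500


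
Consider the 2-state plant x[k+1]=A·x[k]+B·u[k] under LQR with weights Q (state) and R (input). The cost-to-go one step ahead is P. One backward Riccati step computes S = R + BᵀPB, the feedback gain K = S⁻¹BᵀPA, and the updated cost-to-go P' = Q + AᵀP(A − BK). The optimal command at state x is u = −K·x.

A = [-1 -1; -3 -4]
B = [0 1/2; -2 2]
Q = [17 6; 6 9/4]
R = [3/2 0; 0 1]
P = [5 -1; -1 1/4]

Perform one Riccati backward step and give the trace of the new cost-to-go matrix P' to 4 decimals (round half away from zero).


21.0000

BᵀP = [2.0000 -0.5000; 0.5000 0.0000]
S = R + BᵀPB = [3/2 0; 0 1] + [1.0000 0.0000; 0.0000 0.2500] = [2.5000 0.0000; 0.0000 1.2500]
BᵀPA = [-0.5000 0.0000; -0.5000 -0.5000]
K = S⁻¹·BᵀPA = [-0.2000 0.0000; -0.4000 -0.4000]
A−BK = [-0.8000 -0.8000; -2.6000 -3.2000]
AᵀP(A−BK) = [0.9500 0.8000; 0.8000 0.8000]
P' = Q + AᵀP(A−BK) = [17.9500 6.8000; 6.8000 3.0500]
tr(P') = 21.0000


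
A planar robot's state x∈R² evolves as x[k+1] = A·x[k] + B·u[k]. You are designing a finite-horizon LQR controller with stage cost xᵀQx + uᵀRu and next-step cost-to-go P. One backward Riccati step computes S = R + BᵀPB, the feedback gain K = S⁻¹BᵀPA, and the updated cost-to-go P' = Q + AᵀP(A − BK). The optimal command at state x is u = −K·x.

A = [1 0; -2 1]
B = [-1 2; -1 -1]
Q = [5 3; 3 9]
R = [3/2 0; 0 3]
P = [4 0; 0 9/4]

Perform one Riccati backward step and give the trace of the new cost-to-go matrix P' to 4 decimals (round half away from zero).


BᵀP = [-4.0000 -2.2500; 8.0000 -2.2500]
S = R + BᵀPB = [3/2 0; 0 3] + [6.2500 -5.7500; -5.7500 18.2500] = [7.7500 -5.7500; -5.7500 21.2500]
BᵀPA = [0.5000 -2.2500; 12.5000 -2.2500]
K = S⁻¹·BᵀPA = [0.6268 -0.4615; 0.7578 -0.2308]
A−BK = [0.1111 0.0000; -0.6154 0.3077]
AᵀP(A−BK) = [3.2137 -1.3846; -1.3846 0.6923]
P' = Q + AᵀP(A−BK) = [8.2137 1.6154; 1.6154 9.6923]
tr(P') = 17.9060

17.9060


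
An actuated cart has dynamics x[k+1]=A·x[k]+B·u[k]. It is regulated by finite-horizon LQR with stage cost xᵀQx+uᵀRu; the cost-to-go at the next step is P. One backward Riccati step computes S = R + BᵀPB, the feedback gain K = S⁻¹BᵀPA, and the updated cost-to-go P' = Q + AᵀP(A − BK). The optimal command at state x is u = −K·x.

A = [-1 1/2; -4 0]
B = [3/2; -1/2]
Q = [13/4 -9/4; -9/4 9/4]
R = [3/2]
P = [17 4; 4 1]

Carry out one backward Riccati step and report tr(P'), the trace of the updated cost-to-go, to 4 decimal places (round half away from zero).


9.7996

BᵀP = [23.5000 5.5000]
S = R + BᵀPB = [3/2] + [32.5000] = [34.0000]
BᵀPA = [-45.5000 11.7500]
K = S⁻¹·BᵀPA = [-1.3382 0.3456]
A−BK = [1.0074 -0.0184; -4.6691 0.1728]
AᵀP(A−BK) = [4.1103 -0.7757; -0.7757 0.1893]
P' = Q + AᵀP(A−BK) = [7.3603 -3.0257; -3.0257 2.4393]
tr(P') = 9.7996


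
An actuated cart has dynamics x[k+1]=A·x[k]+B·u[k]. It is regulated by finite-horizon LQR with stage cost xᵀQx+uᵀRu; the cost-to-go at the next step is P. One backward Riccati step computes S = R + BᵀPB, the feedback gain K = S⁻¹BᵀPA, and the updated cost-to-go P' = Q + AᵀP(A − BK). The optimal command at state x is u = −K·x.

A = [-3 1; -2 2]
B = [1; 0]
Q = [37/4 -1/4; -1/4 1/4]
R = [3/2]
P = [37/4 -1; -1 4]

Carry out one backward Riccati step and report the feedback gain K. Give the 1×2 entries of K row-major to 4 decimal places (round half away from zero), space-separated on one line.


BᵀP = [9.2500 -1.0000]
S = R + BᵀPB = [3/2] + [9.2500] = [10.7500]
BᵀPA = [-25.7500 7.2500]
K = S⁻¹·BᵀPA = [-2.3953 0.6744]
A−BK = [-0.6047 0.3256; -2.0000 2.0000]
AᵀP(A−BK) = [25.5698 -18.3837; -18.3837 16.3605]
P' = Q + AᵀP(A−BK) = [34.8198 -18.6337; -18.6337 16.6105]
tr(P') = 51.4302

-2.3953 0.6744


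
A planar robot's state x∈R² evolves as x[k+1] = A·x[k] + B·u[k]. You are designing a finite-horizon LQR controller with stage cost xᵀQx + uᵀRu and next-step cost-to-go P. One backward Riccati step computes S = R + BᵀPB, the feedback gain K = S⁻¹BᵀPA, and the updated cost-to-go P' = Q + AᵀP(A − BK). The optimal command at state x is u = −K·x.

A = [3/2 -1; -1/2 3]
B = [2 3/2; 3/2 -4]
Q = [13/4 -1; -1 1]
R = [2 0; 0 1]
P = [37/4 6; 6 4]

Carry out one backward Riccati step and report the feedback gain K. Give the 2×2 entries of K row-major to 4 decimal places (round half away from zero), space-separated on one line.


BᵀP = [27.5000 18.0000; -10.1250 -7.0000]
S = R + BᵀPB = [2 0; 0 1] + [82.0000 -30.7500; -30.7500 12.8125] = [84.0000 -30.7500; -30.7500 13.8125]
BᵀPA = [32.2500 26.5000; -11.6875 -10.8750]
K = S⁻¹·BᵀPA = [0.4009 0.1473; 0.0463 -0.4594]
A−BK = [0.6288 -0.6055; -0.9162 0.9415]
AᵀP(A−BK) = [0.4253 0.0052; 0.0052 0.3505]
P' = Q + AᵀP(A−BK) = [3.6753 -0.9948; -0.9948 1.3505]
tr(P') = 5.0258

0.4009 0.1473 0.0463 -0.4594


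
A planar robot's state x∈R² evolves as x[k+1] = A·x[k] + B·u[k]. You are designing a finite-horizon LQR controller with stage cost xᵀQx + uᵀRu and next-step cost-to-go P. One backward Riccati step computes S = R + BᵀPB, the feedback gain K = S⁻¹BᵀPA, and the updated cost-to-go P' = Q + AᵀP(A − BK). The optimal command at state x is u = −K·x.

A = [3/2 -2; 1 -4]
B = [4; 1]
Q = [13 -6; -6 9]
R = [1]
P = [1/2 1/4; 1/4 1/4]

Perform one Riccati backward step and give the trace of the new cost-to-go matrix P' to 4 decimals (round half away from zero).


BᵀP = [2.2500 1.2500]
S = R + BᵀPB = [1] + [10.2500] = [11.2500]
BᵀPA = [4.6250 -9.5000]
K = S⁻¹·BᵀPA = [0.4111 -0.8444]
A−BK = [-0.1444 1.3778; 0.5889 -3.1556]
AᵀP(A−BK) = [0.2236 -0.5944; -0.5944 1.9778]
P' = Q + AᵀP(A−BK) = [13.2236 -6.5944; -6.5944 10.9778]
tr(P') = 24.2014

24.2014


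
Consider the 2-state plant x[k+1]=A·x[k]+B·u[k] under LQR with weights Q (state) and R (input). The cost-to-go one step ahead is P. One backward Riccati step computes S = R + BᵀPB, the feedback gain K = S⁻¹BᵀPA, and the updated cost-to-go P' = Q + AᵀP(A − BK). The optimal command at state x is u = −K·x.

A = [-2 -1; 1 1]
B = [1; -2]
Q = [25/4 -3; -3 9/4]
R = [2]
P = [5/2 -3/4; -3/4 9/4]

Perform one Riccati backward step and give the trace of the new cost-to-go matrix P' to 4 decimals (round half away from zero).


BᵀP = [4.0000 -5.2500]
S = R + BᵀPB = [2] + [14.5000] = [16.5000]
BᵀPA = [-13.2500 -9.2500]
K = S⁻¹·BᵀPA = [-0.8030 -0.5606]
A−BK = [-1.1970 -0.4394; -0.6061 -0.1212]
AᵀP(A−BK) = [4.6098 2.0720; 2.0720 1.0644]
P' = Q + AᵀP(A−BK) = [10.8598 -0.9280; -0.9280 3.3144]
tr(P') = 14.1742

14.1742


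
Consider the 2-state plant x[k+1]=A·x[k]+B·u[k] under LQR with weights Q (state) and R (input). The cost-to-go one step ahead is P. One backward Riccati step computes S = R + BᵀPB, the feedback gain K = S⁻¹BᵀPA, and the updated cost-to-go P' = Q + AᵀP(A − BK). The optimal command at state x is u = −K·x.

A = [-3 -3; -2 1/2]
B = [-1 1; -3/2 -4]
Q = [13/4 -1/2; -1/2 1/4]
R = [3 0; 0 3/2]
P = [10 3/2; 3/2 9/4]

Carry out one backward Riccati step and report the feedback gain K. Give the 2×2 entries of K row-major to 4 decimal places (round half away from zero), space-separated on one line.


2.1766 1.7802 -0.3600 -0.8072

BᵀP = [-12.2500 -4.8750; 4.0000 -7.5000]
S = R + BᵀPB = [3 0; 0 3/2] + [19.5625 7.2500; 7.2500 34.0000] = [22.5625 7.2500; 7.2500 35.5000]
BᵀPA = [46.5000 34.3125; 3.0000 -15.7500]
K = S⁻¹·BᵀPA = [2.1766 1.7802; -0.3600 -0.8072]
A−BK = [-0.4634 -0.4126; -0.1751 -0.0586]
AᵀP(A−BK) = [16.8670 14.1443; 14.1443 12.2672]
P' = Q + AᵀP(A−BK) = [20.1170 13.6443; 13.6443 12.5172]
tr(P') = 32.6342


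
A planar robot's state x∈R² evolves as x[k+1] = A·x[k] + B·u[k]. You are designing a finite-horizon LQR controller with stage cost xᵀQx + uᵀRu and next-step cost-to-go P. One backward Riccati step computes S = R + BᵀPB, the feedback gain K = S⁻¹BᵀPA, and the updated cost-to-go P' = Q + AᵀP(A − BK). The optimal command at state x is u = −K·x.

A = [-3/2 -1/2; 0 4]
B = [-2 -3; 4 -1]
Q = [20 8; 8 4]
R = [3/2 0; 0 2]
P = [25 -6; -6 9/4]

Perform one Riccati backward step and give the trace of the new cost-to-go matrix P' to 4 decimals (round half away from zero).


BᵀP = [-74.0000 21.0000; -69.0000 15.7500]
S = R + BᵀPB = [3/2 0; 0 2] + [232.0000 201.0000; 201.0000 191.2500] = [233.5000 201.0000; 201.0000 193.2500]
BᵀPA = [111.0000 121.0000; 103.5000 97.5000]
K = S⁻¹·BᵀPA = [0.1370 0.8016; 0.3930 -0.3292]
A−BK = [-0.0468 0.1156; -0.1551 0.4645]
AᵀP(A−BK) = [0.3589 -0.1533; -0.1533 1.3557]
P' = Q + AᵀP(A−BK) = [20.3589 7.8467; 7.8467 5.3557]
tr(P') = 25.7146

25.7146


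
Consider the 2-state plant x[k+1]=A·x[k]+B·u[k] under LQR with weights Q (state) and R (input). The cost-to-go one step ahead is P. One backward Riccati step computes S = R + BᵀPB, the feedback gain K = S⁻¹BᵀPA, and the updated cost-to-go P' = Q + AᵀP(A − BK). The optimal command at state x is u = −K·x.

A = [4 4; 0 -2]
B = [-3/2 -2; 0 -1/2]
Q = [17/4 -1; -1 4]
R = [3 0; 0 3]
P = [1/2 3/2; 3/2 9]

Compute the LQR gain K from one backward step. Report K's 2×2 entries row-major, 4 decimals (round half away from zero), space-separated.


BᵀP = [-0.7500 -2.2500; -1.7500 -7.5000]
S = R + BᵀPB = [3 0; 0 3] + [1.1250 2.6250; 2.6250 7.2500] = [4.1250 2.6250; 2.6250 10.2500]
BᵀPA = [-3.0000 1.5000; -7.0000 8.0000]
K = S⁻¹·BᵀPA = [-0.3497 -0.1589; -0.5934 0.8212]
A−BK = [2.2887 5.4040; -0.2967 -1.5894]
AᵀP(A−BK) = [2.7974 1.2715; 1.2715 13.6689]
P' = Q + AᵀP(A−BK) = [7.0474 0.2715; 0.2715 17.6689]
tr(P') = 24.7162

-0.3497 -0.1589 -0.5934 0.8212


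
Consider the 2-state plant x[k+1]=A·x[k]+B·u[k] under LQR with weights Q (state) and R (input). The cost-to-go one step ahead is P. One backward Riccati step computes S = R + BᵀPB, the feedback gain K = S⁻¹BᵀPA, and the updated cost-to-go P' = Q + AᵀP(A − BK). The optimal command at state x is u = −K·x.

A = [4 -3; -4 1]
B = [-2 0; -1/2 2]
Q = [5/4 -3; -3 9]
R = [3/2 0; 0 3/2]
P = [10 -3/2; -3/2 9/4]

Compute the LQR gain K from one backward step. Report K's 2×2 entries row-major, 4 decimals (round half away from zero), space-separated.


-1.9560 1.4528 -2.1586 0.7669

BᵀP = [-19.2500 1.8750; -3.0000 4.5000]
S = R + BᵀPB = [3/2 0; 0 3/2] + [37.5625 3.7500; 3.7500 9.0000] = [39.0625 3.7500; 3.7500 10.5000]
BᵀPA = [-84.5000 59.6250; -30.0000 13.5000]
K = S⁻¹·BᵀPA = [-1.9560 1.4528; -2.1586 0.7669]
A−BK = [0.0880 -0.0944; -0.6608 0.1927]
AᵀP(A−BK) = [13.9626 -7.2341; -7.2341 4.2753]
P' = Q + AᵀP(A−BK) = [15.2126 -10.2341; -10.2341 13.2753]
tr(P') = 28.4879


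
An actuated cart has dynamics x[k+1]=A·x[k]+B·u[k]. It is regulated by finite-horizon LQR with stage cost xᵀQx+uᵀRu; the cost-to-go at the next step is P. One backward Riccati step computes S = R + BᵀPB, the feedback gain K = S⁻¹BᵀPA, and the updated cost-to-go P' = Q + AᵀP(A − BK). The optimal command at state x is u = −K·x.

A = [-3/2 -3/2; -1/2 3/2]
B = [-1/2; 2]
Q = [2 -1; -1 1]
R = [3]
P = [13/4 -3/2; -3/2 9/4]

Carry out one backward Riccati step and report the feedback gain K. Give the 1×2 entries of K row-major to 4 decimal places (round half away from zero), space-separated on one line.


BᵀP = [-4.6250 5.2500]
S = R + BᵀPB = [3] + [12.8125] = [15.8125]
BᵀPA = [4.3125 14.8125]
K = S⁻¹·BᵀPA = [0.2727 0.9368]
A−BK = [-1.3636 -1.0316; -1.0455 -0.3735]
AᵀP(A−BK) = [4.4489 3.8352; 3.8352 5.2493]
P' = Q + AᵀP(A−BK) = [6.4489 2.8352; 2.8352 6.2493]
tr(P') = 12.6981

0.2727 0.9368


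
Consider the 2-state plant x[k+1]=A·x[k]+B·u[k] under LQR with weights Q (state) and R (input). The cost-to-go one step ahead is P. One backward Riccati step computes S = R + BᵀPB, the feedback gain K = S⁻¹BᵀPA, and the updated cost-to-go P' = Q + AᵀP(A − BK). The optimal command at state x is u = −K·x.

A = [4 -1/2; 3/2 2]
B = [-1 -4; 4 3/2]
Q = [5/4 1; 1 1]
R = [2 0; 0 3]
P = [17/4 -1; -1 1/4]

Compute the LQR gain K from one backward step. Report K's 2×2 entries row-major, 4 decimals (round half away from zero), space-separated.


BᵀP = [-8.2500 2.0000; -18.5000 4.3750]
S = R + BᵀPB = [2 0; 0 3] + [16.2500 36.0000; 36.0000 80.5625] = [18.2500 36.0000; 36.0000 83.5625]
BᵀPA = [-30.0000 8.1250; -67.4375 18.0000]
K = S⁻¹·BᵀPA = [-0.3455 0.1351; -0.6582 0.1572]
A−BK = [1.0218 0.2639; 3.8693 1.2237]
AᵀP(A−BK) = [1.8112 -0.3455; -0.3455 0.1351]
P' = Q + AᵀP(A−BK) = [3.0612 0.6545; 0.6545 1.1351]
tr(P') = 4.1963

-0.3455 0.1351 -0.6582 0.1572


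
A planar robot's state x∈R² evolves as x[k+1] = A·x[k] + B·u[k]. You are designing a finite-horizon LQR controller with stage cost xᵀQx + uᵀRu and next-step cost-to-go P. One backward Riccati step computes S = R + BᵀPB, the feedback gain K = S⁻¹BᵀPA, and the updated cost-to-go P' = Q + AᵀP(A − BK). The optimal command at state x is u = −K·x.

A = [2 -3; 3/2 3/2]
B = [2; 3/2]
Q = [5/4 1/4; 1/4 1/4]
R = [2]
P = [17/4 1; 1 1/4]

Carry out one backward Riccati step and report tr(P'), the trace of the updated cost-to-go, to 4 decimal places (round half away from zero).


BᵀP = [10.0000 2.3750]
S = R + BᵀPB = [2] + [23.5625] = [25.5625]
BᵀPA = [23.5625 -26.4375]
K = S⁻¹·BᵀPA = [0.9218 -1.0342]
A−BK = [0.1565 -0.9315; 0.1174 3.0513]
AᵀP(A−BK) = [1.8435 -2.0685; -2.0685 2.4700]
P' = Q + AᵀP(A−BK) = [3.0935 -1.8185; -1.8185 2.7200]
tr(P') = 5.8136

5.8136


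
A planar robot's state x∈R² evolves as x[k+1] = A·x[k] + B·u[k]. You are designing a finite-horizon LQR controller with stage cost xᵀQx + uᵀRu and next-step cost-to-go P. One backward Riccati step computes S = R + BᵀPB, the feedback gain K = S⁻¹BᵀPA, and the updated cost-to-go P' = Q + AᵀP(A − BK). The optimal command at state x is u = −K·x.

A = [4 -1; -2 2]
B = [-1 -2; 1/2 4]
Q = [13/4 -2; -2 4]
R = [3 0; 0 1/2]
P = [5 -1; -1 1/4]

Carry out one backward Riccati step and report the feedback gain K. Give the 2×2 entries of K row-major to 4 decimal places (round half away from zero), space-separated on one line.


BᵀP = [-5.5000 1.1250; -14.0000 3.0000]
S = R + BᵀPB = [3 0; 0 1/2] + [6.0625 15.5000; 15.5000 40.0000] = [9.0625 15.5000; 15.5000 40.5000]
BᵀPA = [-24.2500 7.7500; -62.0000 20.0000]
K = S⁻¹·BᵀPA = [-0.1666 0.0306; -1.4671 0.4821]
A−BK = [0.8992 -0.0052; 3.9517 0.0562]
AᵀP(A−BK) = [1.9995 -0.3668; -0.3668 0.1205]
P' = Q + AᵀP(A−BK) = [5.2495 -2.3668; -2.3668 4.1205]
tr(P') = 9.3700

-0.1666 0.0306 -1.4671 0.4821


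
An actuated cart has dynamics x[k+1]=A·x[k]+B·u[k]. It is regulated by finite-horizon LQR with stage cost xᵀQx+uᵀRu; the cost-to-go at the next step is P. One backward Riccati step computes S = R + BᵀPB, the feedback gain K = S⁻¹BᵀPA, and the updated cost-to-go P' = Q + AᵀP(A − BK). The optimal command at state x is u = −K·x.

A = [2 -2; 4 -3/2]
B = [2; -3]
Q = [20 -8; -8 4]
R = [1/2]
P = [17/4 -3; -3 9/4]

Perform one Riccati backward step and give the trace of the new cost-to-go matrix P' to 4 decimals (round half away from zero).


26.1742

BᵀP = [17.5000 -12.7500]
S = R + BᵀPB = [1/2] + [73.2500] = [73.7500]
BᵀPA = [-16.0000 -15.8750]
K = S⁻¹·BᵀPA = [-0.2169 -0.2153]
A−BK = [2.4339 -1.5695; 3.3492 -2.1458]
AᵀP(A−BK) = [1.5288 -0.9441; -0.9441 0.6453]
P' = Q + AᵀP(A−BK) = [21.5288 -8.9441; -8.9441 4.6453]
tr(P') = 26.1742


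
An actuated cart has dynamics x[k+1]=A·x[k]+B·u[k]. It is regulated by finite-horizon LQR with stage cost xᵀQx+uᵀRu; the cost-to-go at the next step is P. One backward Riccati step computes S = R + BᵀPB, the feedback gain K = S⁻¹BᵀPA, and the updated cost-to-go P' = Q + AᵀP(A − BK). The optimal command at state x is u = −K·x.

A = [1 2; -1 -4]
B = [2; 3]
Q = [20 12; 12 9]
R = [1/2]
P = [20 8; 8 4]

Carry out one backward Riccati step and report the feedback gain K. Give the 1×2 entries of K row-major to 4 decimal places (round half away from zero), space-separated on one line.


0.1694 0.0753

BᵀP = [64.0000 28.0000]
S = R + BᵀPB = [1/2] + [212.0000] = [212.5000]
BᵀPA = [36.0000 16.0000]
K = S⁻¹·BᵀPA = [0.1694 0.0753]
A−BK = [0.6612 1.8494; -1.5082 -4.2259]
AᵀP(A−BK) = [1.9012 5.2894; 5.2894 14.7953]
P' = Q + AᵀP(A−BK) = [21.9012 17.2894; 17.2894 23.7953]
tr(P') = 45.6965


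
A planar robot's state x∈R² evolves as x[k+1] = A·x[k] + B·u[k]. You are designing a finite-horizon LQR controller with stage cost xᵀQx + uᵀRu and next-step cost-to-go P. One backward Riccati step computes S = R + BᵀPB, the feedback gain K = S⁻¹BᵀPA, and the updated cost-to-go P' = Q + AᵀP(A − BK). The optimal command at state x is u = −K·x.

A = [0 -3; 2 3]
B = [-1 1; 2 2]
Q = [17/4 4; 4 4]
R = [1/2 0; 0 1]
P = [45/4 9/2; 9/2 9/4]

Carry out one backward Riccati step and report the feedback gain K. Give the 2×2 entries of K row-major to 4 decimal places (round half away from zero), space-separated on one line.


0.3937 1.8372 0.4812 -0.7546

BᵀP = [-2.2500 0.0000; 20.2500 9.0000]
S = R + BᵀPB = [1/2 0; 0 1] + [2.2500 -2.2500; -2.2500 38.2500] = [2.7500 -2.2500; -2.2500 39.2500]
BᵀPA = [0.0000 6.7500; 18.0000 -33.7500]
K = S⁻¹·BᵀPA = [0.3937 1.8372; 0.4812 -0.7546]
A−BK = [-0.0875 -0.4083; 0.2503 0.8348]
AᵀP(A−BK) = [0.3390 0.0820; 0.0820 2.6327]
P' = Q + AᵀP(A−BK) = [4.5890 4.0820; 4.0820 6.6327]
tr(P') = 11.2217


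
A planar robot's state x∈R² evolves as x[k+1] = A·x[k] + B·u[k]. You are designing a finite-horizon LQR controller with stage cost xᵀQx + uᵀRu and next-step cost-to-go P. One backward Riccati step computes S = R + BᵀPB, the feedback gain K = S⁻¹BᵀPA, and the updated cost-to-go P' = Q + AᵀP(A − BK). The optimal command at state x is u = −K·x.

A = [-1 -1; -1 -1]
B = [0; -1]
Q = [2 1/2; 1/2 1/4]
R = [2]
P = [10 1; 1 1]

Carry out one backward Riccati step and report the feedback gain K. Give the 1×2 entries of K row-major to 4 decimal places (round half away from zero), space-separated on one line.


BᵀP = [-1.0000 -1.0000]
S = R + BᵀPB = [2] + [1.0000] = [3.0000]
BᵀPA = [2.0000 2.0000]
K = S⁻¹·BᵀPA = [0.6667 0.6667]
A−BK = [-1.0000 -1.0000; -0.3333 -0.3333]
AᵀP(A−BK) = [11.6667 11.6667; 11.6667 11.6667]
P' = Q + AᵀP(A−BK) = [13.6667 12.1667; 12.1667 11.9167]
tr(P') = 25.5833

0.6667 0.6667


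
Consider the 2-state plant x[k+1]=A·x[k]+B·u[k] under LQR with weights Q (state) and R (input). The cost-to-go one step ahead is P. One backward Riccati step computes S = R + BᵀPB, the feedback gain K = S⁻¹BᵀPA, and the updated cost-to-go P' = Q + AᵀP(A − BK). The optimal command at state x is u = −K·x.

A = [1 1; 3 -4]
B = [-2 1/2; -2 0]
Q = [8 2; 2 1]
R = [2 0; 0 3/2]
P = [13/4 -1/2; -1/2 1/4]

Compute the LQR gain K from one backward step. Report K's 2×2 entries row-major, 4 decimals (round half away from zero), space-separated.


BᵀP = [-5.5000 0.5000; 1.6250 -0.2500]
S = R + BᵀPB = [2 0; 0 3/2] + [10.0000 -2.7500; -2.7500 0.8125] = [12.0000 -2.7500; -2.7500 2.3125]
BᵀPA = [-4.0000 -7.5000; 0.8750 2.6250]
K = S⁻¹·BᵀPA = [-0.3390 -0.5015; -0.0248 0.5387]
A−BK = [0.3344 -0.2724; 2.3220 -5.0031]
AᵀP(A−BK) = [1.1656 -1.7276; -1.7276 6.0743]
P' = Q + AᵀP(A−BK) = [9.1656 0.2724; 0.2724 7.0743]
tr(P') = 16.2399

-0.3390 -0.5015 -0.0248 0.5387


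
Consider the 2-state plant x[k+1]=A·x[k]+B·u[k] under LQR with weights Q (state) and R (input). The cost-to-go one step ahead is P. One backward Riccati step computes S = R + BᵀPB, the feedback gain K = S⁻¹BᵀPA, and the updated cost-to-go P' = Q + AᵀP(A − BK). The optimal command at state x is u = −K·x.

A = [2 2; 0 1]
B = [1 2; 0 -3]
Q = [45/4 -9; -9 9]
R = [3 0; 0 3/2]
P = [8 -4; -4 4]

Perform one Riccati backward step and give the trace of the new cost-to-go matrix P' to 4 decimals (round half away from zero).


BᵀP = [8.0000 -4.0000; 28.0000 -20.0000]
S = R + BᵀPB = [3 0; 0 3/2] + [8.0000 28.0000; 28.0000 116.0000] = [11.0000 28.0000; 28.0000 117.5000]
BᵀPA = [16.0000 12.0000; 56.0000 36.0000]
K = S⁻¹·BᵀPA = [0.6136 0.7906; 0.3304 0.1180]
A−BK = [0.7257 0.9735; 0.9912 1.3540]
AᵀP(A−BK) = [3.6814 4.7434; 4.7434 6.2655]
P' = Q + AᵀP(A−BK) = [14.9314 -4.2566; -4.2566 15.2655]
tr(P') = 30.1969

30.1969


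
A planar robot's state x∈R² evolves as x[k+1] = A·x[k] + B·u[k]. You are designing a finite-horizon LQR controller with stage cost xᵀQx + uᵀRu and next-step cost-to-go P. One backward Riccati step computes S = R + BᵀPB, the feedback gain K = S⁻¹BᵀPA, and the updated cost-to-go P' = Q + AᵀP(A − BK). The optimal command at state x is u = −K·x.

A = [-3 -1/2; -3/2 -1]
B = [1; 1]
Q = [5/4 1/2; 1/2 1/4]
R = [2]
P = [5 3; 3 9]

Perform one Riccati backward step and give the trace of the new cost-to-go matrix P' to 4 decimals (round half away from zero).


BᵀP = [8.0000 12.0000]
S = R + BᵀPB = [2] + [20.0000] = [22.0000]
BᵀPA = [-42.0000 -16.0000]
K = S⁻¹·BᵀPA = [-1.9091 -0.7273]
A−BK = [-1.0909 0.2273; 0.4091 -0.2727]
AᵀP(A−BK) = [12.0682 1.7045; 1.7045 1.6136]
P' = Q + AᵀP(A−BK) = [13.3182 2.2045; 2.2045 1.8636]
tr(P') = 15.1818

15.1818


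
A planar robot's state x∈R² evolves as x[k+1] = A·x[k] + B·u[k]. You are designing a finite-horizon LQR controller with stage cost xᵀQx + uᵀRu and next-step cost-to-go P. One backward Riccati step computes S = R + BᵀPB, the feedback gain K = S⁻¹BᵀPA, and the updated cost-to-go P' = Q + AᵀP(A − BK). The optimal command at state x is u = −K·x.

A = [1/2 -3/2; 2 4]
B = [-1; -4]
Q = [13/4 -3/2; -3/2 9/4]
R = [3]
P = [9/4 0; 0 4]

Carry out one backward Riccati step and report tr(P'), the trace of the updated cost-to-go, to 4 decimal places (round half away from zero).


BᵀP = [-2.2500 -16.0000]
S = R + BᵀPB = [3] + [66.2500] = [69.2500]
BᵀPA = [-33.1250 -60.6250]
K = S⁻¹·BᵀPA = [-0.4783 -0.8755]
A−BK = [0.0217 -2.3755; 0.0866 0.4982]
AᵀP(A−BK) = [0.7175 1.3132; 1.3132 15.9883]
P' = Q + AᵀP(A−BK) = [3.9675 -0.1868; -0.1868 18.2383]
tr(P') = 22.2058

22.2058
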